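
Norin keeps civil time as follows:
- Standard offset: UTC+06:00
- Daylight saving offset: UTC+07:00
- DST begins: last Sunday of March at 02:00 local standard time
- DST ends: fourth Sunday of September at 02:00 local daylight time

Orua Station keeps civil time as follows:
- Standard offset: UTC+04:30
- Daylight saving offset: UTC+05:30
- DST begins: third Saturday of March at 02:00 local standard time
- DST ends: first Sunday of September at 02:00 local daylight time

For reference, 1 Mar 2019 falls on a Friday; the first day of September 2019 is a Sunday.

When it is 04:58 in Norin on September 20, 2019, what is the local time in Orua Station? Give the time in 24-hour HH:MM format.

1 March 2019 is a Friday, so Sundays fall on 3, 10, 17, 24, 31; the last is March 31.
1 September 2019 is a Sunday, so the first Sunday is September 1 and the fourth is September 22.
Daylight saving runs 31 March – 22 September; September 20, 2019 is inside that window, so Norin is at UTC+07:00.
04:58 Norin − 7h = 21:58 UTC (rolling into the previous day, 19 September 2019).
1 March 2019 is a Friday, so the first Saturday is March 2 and the third is March 16.
1 September 2019 is a Sunday, so the first Sunday is September 1.
At the standard offset (UTC+04:30), 21:58 UTC + 4h30m = 02:28 Orua Station standard time (rolling into the next day, 20 September 2019).
Daylight saving runs 16 March – 1 September; the standard-time date in Orua Station, September 20, 2019, is outside that window, so Orua Station is on standard time at UTC+04:30.
21:58 UTC + 4h30m = 02:28 Orua Station (rolling into the next day, 20 September 2019).

02:28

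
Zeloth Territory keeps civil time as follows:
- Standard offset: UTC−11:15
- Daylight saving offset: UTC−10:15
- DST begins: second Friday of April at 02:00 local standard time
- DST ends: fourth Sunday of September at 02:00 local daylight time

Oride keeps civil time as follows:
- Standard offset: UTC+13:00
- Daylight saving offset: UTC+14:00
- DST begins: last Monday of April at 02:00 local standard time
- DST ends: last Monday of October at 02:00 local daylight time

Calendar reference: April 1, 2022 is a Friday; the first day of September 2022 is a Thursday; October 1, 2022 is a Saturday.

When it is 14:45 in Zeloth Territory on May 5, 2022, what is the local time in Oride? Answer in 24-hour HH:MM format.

1 April 2022 is a Friday, so the first Friday is April 1 and the second is April 8.
1 September 2022 is a Thursday, so the first Sunday is September 4 and the fourth is September 25.
Daylight saving runs 8 April – 25 September; May 5, 2022 is inside that window, so Zeloth Territory is at UTC−10:15.
14:45 Zeloth Territory + 10h15m = 01:00 UTC (rolling into the next day, 6 May 2022).
1 April 2022 is a Friday, so Mondays fall on 4, 11, 18, 25; the last is April 25.
1 October 2022 is a Saturday, so Mondays fall on 3, 10, 17, 24, 31; the last is October 31.
At the standard offset (UTC+13:00), 01:00 UTC + 13h = 14:00 Oride standard time.
Daylight saving runs 25 April – 31 October; the standard-time date in Oride, May 6, 2022, is inside that window, so Oride is at UTC+14:00.
01:00 UTC + 14h = 15:00 Oride.

15:00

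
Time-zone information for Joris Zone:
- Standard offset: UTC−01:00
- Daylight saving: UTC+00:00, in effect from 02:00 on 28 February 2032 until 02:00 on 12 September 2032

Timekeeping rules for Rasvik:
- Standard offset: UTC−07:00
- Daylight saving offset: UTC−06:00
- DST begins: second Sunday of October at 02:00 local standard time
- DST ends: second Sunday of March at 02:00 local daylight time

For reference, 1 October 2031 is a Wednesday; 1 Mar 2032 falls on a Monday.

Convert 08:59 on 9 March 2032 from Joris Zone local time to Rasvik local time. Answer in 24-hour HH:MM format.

Daylight saving runs 28 February – 12 September; 9 March 2032 is inside that window, so Joris Zone is at UTC+00:00.
08:59 Joris Zone − 0h = 08:59 UTC.
1 October 2031 is a Wednesday, so the first Sunday is October 5 and the second is October 12.
1 March 2032 is a Monday, so the first Sunday is March 7 and the second is March 14.
At the standard offset (UTC−07:00), 08:59 UTC − 7h = 01:59 Rasvik standard time.
The standard-time date in Rasvik, 9 March 2032, lies within the daylight-saving period (12 October 2031 – 14 March 2032), so Rasvik is on daylight time, UTC−06:00.
08:59 UTC − 6h = 02:59 Rasvik.

02:59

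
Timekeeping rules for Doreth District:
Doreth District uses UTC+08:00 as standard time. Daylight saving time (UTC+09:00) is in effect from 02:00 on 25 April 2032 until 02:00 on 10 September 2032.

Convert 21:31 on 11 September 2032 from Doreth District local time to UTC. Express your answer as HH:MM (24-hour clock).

Daylight saving runs 25 April – 10 September; 11 September 2032 is outside that window, so Doreth District is on standard time at UTC+08:00.
21:31 local − 8h = 13:31 UTC.

13:31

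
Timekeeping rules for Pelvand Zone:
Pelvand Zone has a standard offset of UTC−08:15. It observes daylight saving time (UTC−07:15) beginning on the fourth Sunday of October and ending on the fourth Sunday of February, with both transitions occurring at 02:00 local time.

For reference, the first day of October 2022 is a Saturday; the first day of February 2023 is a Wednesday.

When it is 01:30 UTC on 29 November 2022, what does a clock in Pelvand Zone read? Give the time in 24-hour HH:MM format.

18:15

1 October 2022 is a Saturday, so the first Sunday is October 2 and the fourth is October 23.
1 February 2023 is a Wednesday, so the first Sunday is February 5 and the fourth is February 26.
At the standard offset (UTC−08:15), 01:30 UTC − 8h15m = 17:15 Pelvand Zone standard time (rolling into the previous day, 28 November 2022).
Daylight saving runs 23 October 2022 – 26 February 2023; the standard-time date in Pelvand Zone, 28 November 2022, is inside that window, so Pelvand Zone is at UTC−07:15.
01:30 UTC − 7h15m = 18:15 local (rolling into the previous day, 28 November 2022).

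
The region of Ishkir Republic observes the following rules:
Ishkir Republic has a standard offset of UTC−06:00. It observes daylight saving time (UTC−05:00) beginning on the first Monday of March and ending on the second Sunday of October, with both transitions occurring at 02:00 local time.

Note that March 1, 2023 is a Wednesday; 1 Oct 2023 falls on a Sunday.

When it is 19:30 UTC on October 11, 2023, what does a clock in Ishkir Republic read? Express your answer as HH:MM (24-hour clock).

13:30

1 March 2023 is a Wednesday, so the first Monday is March 6.
1 October 2023 is a Sunday, so the first Sunday is October 1 and the second is October 8.
At the standard offset (UTC−06:00), 19:30 UTC − 6h = 13:30 Ishkir Republic standard time.
Daylight saving runs 6 March – 8 October; the standard-time date in Ishkir Republic, October 11, 2023, is outside that window, so Ishkir Republic is on standard time at UTC−06:00.
19:30 UTC − 6h = 13:30 local.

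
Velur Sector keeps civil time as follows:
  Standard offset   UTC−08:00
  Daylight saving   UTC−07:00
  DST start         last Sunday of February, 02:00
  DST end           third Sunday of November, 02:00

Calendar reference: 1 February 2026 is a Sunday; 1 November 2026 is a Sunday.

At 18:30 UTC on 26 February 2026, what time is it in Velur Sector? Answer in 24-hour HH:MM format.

11:30

1 February 2026 is a Sunday, so Sundays fall on 1, 8, 15, 22; the last is February 22.
1 November 2026 is a Sunday, so the first Sunday is November 1 and the third is November 15.
At the standard offset (UTC−08:00), 18:30 UTC − 8h = 10:30 Velur Sector standard time.
The standard-time date in Velur Sector, 26 February 2026, lies within the daylight-saving period (22 February – 15 November), so Velur Sector is on daylight time, UTC−07:00.
18:30 UTC − 7h = 11:30 local.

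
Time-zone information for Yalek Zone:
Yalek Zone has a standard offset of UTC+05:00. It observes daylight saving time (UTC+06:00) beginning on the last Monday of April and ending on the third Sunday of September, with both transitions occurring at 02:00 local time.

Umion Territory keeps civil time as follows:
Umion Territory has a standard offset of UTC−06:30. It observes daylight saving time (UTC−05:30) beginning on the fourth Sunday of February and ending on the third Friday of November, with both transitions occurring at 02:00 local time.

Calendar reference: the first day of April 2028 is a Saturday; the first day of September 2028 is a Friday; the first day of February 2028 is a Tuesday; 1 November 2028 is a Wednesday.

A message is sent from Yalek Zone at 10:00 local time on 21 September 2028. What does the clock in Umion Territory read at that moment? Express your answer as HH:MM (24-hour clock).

1 April 2028 is a Saturday, so Mondays fall on 3, 10, 17, 24; the last is April 24.
1 September 2028 is a Friday, so the first Sunday is September 3 and the third is September 17.
21 September 2028 is outside the daylight-saving period (24 April – 17 September), so Yalek Zone is on standard time, UTC+05:00.
10:00 Yalek Zone − 5h = 05:00 UTC.
1 February 2028 is a Tuesday, so the first Sunday is February 6 and the fourth is February 27.
1 November 2028 is a Wednesday, so the first Friday is November 3 and the third is November 17.
At the standard offset (UTC−06:30), 05:00 UTC − 6h30m = 22:30 Umion Territory standard time (rolling into the previous day, 20 September 2028).
Daylight saving runs 27 February – 17 November; the standard-time date in Umion Territory, 20 September 2028, is inside that window, so Umion Territory is at UTC−05:30.
05:00 UTC − 5h30m = 23:30 Umion Territory (rolling into the previous day, 20 September 2028).

23:30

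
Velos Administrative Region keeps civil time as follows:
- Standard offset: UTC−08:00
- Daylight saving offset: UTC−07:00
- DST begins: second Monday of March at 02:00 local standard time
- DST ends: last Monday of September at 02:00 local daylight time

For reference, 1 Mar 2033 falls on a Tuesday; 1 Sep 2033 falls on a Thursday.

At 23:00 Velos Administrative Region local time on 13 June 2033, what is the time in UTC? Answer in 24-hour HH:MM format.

06:00

1 March 2033 is a Tuesday, so the first Monday is March 7 and the second is March 14.
1 September 2033 is a Thursday, so Mondays fall on 5, 12, 19, 26; the last is September 26.
13 June 2033 falls between 14 March and 26 September, so daylight saving is in effect and Velos Administrative Region is at UTC−07:00.
23:00 local + 7h = 06:00 UTC (rolling into the next day, 14 June 2033).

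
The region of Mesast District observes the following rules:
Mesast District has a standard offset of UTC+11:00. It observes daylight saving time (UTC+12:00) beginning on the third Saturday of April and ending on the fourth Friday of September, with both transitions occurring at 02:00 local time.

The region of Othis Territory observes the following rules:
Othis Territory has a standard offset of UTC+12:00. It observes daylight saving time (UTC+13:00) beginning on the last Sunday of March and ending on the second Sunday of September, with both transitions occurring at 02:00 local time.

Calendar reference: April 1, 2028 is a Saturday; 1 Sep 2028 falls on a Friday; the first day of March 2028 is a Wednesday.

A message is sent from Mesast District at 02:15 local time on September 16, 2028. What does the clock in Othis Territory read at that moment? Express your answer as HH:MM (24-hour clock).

02:15

1 April 2028 is a Saturday, so the first Saturday is April 1 and the third is April 15.
1 September 2028 is a Friday, so the first Friday is September 1 and the fourth is September 22.
September 16, 2028 falls between 15 April and 22 September, so daylight saving is in effect and Mesast District is at UTC+12:00.
02:15 Mesast District − 12h = 14:15 UTC (rolling into the previous day, 15 September 2028).
1 March 2028 is a Wednesday, so Sundays fall on 5, 12, 19, 26; the last is March 26.
1 September 2028 is a Friday, so the first Sunday is September 3 and the second is September 10.
At the standard offset (UTC+12:00), 14:15 UTC + 12h = 02:15 Othis Territory standard time (rolling into the next day, 16 September 2028).
The standard-time date in Othis Territory, September 16, 2028, does not fall between 26 March and 10 September, so daylight saving is not in effect and Othis Territory is at UTC+12:00.
14:15 UTC + 12h = 02:15 Othis Territory (rolling into the next day, 16 September 2028).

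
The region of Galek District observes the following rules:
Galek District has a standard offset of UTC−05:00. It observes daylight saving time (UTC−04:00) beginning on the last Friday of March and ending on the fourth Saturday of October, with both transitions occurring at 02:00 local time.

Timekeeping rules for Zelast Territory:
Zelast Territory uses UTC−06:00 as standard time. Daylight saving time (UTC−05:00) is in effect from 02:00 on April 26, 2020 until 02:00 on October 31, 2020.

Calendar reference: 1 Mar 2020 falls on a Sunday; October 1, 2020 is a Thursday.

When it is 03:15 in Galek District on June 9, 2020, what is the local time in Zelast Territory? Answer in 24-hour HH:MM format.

1 March 2020 is a Sunday, so Fridays fall on 6, 13, 20, 27; the last is March 27.
1 October 2020 is a Thursday, so the first Saturday is October 3 and the fourth is October 24.
June 9, 2020 falls between 27 March and 24 October, so daylight saving is in effect and Galek District is at UTC−04:00.
03:15 Galek District + 4h = 07:15 UTC.
At the standard offset (UTC−06:00), 07:15 UTC − 6h = 01:15 Zelast Territory standard time.
The standard-time date in Zelast Territory, June 9, 2020, lies within the daylight-saving period (26 April – 31 October), so Zelast Territory is on daylight time, UTC−05:00.
07:15 UTC − 5h = 02:15 Zelast Territory.

02:15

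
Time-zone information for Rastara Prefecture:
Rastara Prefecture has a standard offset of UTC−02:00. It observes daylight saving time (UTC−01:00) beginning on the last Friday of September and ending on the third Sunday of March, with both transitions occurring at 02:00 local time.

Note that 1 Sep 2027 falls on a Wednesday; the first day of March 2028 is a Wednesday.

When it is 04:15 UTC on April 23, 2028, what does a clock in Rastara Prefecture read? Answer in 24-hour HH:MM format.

1 September 2027 is a Wednesday, so Fridays fall on 3, 10, 17, 24; the last is September 24.
1 March 2028 is a Wednesday, so the first Sunday is March 5 and the third is March 19.
At the standard offset (UTC−02:00), 04:15 UTC − 2h = 02:15 Rastara Prefecture standard time.
Daylight saving runs 24 September 2027 – 19 March 2028; the standard-time date in Rastara Prefecture, April 23, 2028, is outside that window, so Rastara Prefecture is on standard time at UTC−02:00.
04:15 UTC − 2h = 02:15 local.

02:15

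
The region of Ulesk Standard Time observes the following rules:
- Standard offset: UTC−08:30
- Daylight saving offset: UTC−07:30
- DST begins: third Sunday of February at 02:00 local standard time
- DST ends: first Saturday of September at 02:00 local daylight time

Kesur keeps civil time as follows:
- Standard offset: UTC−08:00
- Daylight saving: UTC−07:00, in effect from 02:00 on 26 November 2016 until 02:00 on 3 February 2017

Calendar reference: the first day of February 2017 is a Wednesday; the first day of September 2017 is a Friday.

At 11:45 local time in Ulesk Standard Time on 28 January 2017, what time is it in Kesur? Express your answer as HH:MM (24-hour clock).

1 February 2017 is a Wednesday, so the first Sunday is February 5 and the third is February 19.
1 September 2017 is a Friday, so the first Saturday is September 2.
Daylight saving runs 19 February – 2 September; 28 January 2017 is outside that window, so Ulesk Standard Time is on standard time at UTC−08:30.
11:45 Ulesk Standard Time + 8h30m = 20:15 UTC.
At the standard offset (UTC−08:00), 20:15 UTC − 8h = 12:15 Kesur standard time.
Daylight saving runs 26 November 2016 – 3 February 2017; the standard-time date in Kesur, 28 January 2017, is inside that window, so Kesur is at UTC−07:00.
20:15 UTC − 7h = 13:15 Kesur.

13:15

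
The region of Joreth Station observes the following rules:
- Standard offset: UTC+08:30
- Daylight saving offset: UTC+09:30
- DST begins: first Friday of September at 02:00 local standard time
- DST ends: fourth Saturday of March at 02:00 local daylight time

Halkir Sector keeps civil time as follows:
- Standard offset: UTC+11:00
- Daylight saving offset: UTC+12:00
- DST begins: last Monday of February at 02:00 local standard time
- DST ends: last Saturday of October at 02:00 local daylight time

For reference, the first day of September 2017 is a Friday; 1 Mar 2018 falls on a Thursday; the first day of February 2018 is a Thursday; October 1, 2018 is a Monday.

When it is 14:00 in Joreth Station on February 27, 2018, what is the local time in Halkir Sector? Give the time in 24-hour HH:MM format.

1 September 2017 is a Friday, so the first Friday is September 1.
1 March 2018 is a Thursday, so the first Saturday is March 3 and the fourth is March 24.
Daylight saving runs 1 September 2017 – 24 March 2018; February 27, 2018 is inside that window, so Joreth Station is at UTC+09:30.
14:00 Joreth Station − 9h30m = 04:30 UTC.
1 February 2018 is a Thursday, so Mondays fall on 5, 12, 19, 26; the last is February 26.
1 October 2018 is a Monday, so Saturdays fall on 6, 13, 20, 27; the last is October 27.
At the standard offset (UTC+11:00), 04:30 UTC + 11h = 15:30 Halkir Sector standard time.
Daylight saving runs 26 February – 27 October; the standard-time date in Halkir Sector, February 27, 2018, is inside that window, so Halkir Sector is at UTC+12:00.
04:30 UTC + 12h = 16:30 Halkir Sector.

16:30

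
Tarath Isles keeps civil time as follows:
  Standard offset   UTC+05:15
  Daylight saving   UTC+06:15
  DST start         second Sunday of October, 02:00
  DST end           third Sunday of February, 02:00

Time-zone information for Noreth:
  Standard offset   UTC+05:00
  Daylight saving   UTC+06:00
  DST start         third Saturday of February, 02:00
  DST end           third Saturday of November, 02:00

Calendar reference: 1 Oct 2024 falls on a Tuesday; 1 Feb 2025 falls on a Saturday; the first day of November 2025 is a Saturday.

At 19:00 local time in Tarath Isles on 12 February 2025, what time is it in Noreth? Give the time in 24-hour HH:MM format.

17:45

1 October 2024 is a Tuesday, so the first Sunday is October 6 and the second is October 13.
1 February 2025 is a Saturday, so the first Sunday is February 2 and the third is February 16.
12 February 2025 falls between 13 October 2024 and 16 February 2025, so daylight saving is in effect and Tarath Isles is at UTC+06:15.
19:00 Tarath Isles − 6h15m = 12:45 UTC.
1 February 2025 is a Saturday, so the first Saturday is February 1 and the third is February 15.
1 November 2025 is a Saturday, so the first Saturday is November 1 and the third is November 15.
At the standard offset (UTC+05:00), 12:45 UTC + 5h = 17:45 Noreth standard time.
The standard-time date in Noreth, 12 February 2025, does not fall between 15 February and 15 November, so daylight saving is not in effect and Noreth is at UTC+05:00.
12:45 UTC + 5h = 17:45 Noreth.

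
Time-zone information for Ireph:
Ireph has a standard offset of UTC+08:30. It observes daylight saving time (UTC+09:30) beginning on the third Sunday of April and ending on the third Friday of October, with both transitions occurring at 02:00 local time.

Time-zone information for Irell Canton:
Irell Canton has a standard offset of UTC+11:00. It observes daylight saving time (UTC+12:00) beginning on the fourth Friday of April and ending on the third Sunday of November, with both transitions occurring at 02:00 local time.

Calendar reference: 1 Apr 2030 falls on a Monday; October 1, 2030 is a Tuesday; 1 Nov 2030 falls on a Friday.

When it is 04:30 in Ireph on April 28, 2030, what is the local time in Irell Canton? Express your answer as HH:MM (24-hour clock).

1 April 2030 is a Monday, so the first Sunday is April 7 and the third is April 21.
1 October 2030 is a Tuesday, so the first Friday is October 4 and the third is October 18.
Daylight saving runs 21 April – 18 October; April 28, 2030 is inside that window, so Ireph is at UTC+09:30.
04:30 Ireph − 9h30m = 19:00 UTC (rolling into the previous day, 27 April 2030).
1 April 2030 is a Monday, so the first Friday is April 5 and the fourth is April 26.
1 November 2030 is a Friday, so the first Sunday is November 3 and the third is November 17.
At the standard offset (UTC+11:00), 19:00 UTC + 11h = 06:00 Irell Canton standard time (rolling into the next day, 28 April 2030).
Daylight saving runs 26 April – 17 November; the standard-time date in Irell Canton, April 28, 2030, is inside that window, so Irell Canton is at UTC+12:00.
19:00 UTC + 12h = 07:00 Irell Canton (rolling into the next day, 28 April 2030).

07:00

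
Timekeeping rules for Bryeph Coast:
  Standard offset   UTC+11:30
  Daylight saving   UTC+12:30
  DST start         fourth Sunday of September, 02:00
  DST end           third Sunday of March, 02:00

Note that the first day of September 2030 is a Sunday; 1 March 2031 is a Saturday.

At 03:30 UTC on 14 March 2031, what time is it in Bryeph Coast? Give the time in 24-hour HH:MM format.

1 September 2030 is a Sunday, so the first Sunday is September 1 and the fourth is September 22.
1 March 2031 is a Saturday, so the first Sunday is March 2 and the third is March 16.
At the standard offset (UTC+11:30), 03:30 UTC + 11h30m = 15:00 Bryeph Coast standard time.
Daylight saving runs 22 September 2030 – 16 March 2031; the standard-time date in Bryeph Coast, 14 March 2031, is inside that window, so Bryeph Coast is at UTC+12:30.
03:30 UTC + 12h30m = 16:00 local.

16:00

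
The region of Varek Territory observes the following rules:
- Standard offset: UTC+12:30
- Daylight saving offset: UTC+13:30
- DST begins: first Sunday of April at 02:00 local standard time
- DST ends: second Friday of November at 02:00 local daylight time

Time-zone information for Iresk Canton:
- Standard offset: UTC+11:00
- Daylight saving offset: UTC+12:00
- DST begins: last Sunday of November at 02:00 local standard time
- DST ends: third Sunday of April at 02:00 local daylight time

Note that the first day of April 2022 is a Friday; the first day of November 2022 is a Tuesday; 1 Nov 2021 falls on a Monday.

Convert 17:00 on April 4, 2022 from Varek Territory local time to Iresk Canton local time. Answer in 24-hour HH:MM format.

15:30

1 April 2022 is a Friday, so the first Sunday is April 3.
1 November 2022 is a Tuesday, so the first Friday is November 4 and the second is November 11.
April 4, 2022 lies within the daylight-saving period (3 April – 11 November), so Varek Territory is on daylight time, UTC+13:30.
17:00 Varek Territory − 13h30m = 03:30 UTC.
1 November 2021 is a Monday, so Sundays fall on 7, 14, 21, 28; the last is November 28.
1 April 2022 is a Friday, so the first Sunday is April 3 and the third is April 17.
At the standard offset (UTC+11:00), 03:30 UTC + 11h = 14:30 Iresk Canton standard time.
The standard-time date in Iresk Canton, April 4, 2022, falls between 28 November 2021 and 17 April 2022, so daylight saving is in effect and Iresk Canton is at UTC+12:00.
03:30 UTC + 12h = 15:30 Iresk Canton.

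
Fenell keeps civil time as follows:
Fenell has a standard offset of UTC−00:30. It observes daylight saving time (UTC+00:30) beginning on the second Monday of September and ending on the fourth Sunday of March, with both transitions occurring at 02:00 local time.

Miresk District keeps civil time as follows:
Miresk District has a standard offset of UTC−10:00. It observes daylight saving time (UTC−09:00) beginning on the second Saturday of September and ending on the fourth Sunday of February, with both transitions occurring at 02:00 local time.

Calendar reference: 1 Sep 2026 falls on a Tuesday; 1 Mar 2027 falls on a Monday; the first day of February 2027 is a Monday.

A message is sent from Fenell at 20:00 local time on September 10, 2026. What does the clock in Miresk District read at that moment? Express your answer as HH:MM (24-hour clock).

1 September 2026 is a Tuesday, so the first Monday is September 7 and the second is September 14.
1 March 2027 is a Monday, so the first Sunday is March 7 and the fourth is March 28.
September 10, 2026 does not fall between 14 September 2026 and 28 March 2027, so daylight saving is not in effect and Fenell is at UTC−00:30.
20:00 Fenell + 0h30m = 20:30 UTC.
1 September 2026 is a Tuesday, so the first Saturday is September 5 and the second is September 12.
1 February 2027 is a Monday, so the first Sunday is February 7 and the fourth is February 28.
At the standard offset (UTC−10:00), 20:30 UTC − 10h = 10:30 Miresk District standard time.
The standard-time date in Miresk District, September 10, 2026, is outside the daylight-saving period (12 September 2026 – 28 February 2027), so Miresk District is on standard time, UTC−10:00.
20:30 UTC − 10h = 10:30 Miresk District.

10:30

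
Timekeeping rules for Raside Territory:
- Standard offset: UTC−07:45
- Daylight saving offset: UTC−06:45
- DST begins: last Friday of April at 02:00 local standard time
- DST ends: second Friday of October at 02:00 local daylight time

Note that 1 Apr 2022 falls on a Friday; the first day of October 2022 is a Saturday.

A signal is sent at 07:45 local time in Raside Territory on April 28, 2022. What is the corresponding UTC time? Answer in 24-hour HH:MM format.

15:30

1 April 2022 is a Friday, so Fridays fall on 1, 8, 15, 22, 29; the last is April 29.
1 October 2022 is a Saturday, so the first Friday is October 7 and the second is October 14.
April 28, 2022 does not fall between 29 April and 14 October, so daylight saving is not in effect and Raside Territory is at UTC−07:45.
07:45 local + 7h45m = 15:30 UTC.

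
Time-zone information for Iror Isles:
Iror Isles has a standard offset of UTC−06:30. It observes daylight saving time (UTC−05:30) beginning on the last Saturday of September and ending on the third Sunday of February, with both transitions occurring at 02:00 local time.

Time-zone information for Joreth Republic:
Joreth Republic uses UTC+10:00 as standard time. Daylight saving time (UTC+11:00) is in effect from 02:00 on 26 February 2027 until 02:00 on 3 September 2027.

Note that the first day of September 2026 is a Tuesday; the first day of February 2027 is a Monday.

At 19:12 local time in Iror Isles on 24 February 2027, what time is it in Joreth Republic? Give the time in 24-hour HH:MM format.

1 September 2026 is a Tuesday, so Saturdays fall on 5, 12, 19, 26; the last is September 26.
1 February 2027 is a Monday, so the first Sunday is February 7 and the third is February 21.
24 February 2027 does not fall between 26 September 2026 and 21 February 2027, so daylight saving is not in effect and Iror Isles is at UTC−06:30.
19:12 Iror Isles + 6h30m = 01:42 UTC (rolling into the next day, 25 February 2027).
At the standard offset (UTC+10:00), 01:42 UTC + 10h = 11:42 Joreth Republic standard time.
The standard-time date in Joreth Republic, 25 February 2027, does not fall between 26 February and 3 September, so daylight saving is not in effect and Joreth Republic is at UTC+10:00.
01:42 UTC + 10h = 11:42 Joreth Republic.

11:42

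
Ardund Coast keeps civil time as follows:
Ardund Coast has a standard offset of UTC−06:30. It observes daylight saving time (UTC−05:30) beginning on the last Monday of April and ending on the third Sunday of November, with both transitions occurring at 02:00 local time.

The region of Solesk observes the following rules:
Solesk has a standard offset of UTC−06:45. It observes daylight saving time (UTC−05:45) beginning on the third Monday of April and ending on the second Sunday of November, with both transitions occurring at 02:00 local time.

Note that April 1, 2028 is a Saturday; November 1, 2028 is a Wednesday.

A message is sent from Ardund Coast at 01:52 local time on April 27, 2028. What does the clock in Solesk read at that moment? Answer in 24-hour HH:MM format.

1 April 2028 is a Saturday, so Mondays fall on 3, 10, 17, 24; the last is April 24.
1 November 2028 is a Wednesday, so the first Sunday is November 5 and the third is November 19.
Daylight saving runs 24 April – 19 November; April 27, 2028 is inside that window, so Ardund Coast is at UTC−05:30.
01:52 Ardund Coast + 5h30m = 07:22 UTC.
1 April 2028 is a Saturday, so the first Monday is April 3 and the third is April 17.
1 November 2028 is a Wednesday, so the first Sunday is November 5 and the second is November 12.
At the standard offset (UTC−06:45), 07:22 UTC − 6h45m = 00:37 Solesk standard time.
Daylight saving runs 17 April – 12 November; the standard-time date in Solesk, April 27, 2028, is inside that window, so Solesk is at UTC−05:45.
07:22 UTC − 5h45m = 01:37 Solesk.

01:37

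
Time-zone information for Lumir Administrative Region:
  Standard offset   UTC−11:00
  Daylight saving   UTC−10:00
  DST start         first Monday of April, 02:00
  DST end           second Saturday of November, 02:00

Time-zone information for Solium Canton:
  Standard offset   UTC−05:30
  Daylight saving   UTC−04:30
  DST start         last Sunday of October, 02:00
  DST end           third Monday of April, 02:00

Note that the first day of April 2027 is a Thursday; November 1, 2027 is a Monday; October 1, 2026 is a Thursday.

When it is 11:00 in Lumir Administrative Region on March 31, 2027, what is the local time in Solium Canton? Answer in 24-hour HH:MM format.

1 April 2027 is a Thursday, so the first Monday is April 5.
1 November 2027 is a Monday, so the first Saturday is November 6 and the second is November 13.
March 31, 2027 does not fall between 5 April and 13 November, so daylight saving is not in effect and Lumir Administrative Region is at UTC−11:00.
11:00 Lumir Administrative Region + 11h = 22:00 UTC.
1 October 2026 is a Thursday, so Sundays fall on 4, 11, 18, 25; the last is October 25.
1 April 2027 is a Thursday, so the first Monday is April 5 and the third is April 19.
At the standard offset (UTC−05:30), 22:00 UTC − 5h30m = 16:30 Solium Canton standard time.
Daylight saving runs 25 October 2026 – 19 April 2027; the standard-time date in Solium Canton, March 31, 2027, is inside that window, so Solium Canton is at UTC−04:30.
22:00 UTC − 4h30m = 17:30 Solium Canton.

17:30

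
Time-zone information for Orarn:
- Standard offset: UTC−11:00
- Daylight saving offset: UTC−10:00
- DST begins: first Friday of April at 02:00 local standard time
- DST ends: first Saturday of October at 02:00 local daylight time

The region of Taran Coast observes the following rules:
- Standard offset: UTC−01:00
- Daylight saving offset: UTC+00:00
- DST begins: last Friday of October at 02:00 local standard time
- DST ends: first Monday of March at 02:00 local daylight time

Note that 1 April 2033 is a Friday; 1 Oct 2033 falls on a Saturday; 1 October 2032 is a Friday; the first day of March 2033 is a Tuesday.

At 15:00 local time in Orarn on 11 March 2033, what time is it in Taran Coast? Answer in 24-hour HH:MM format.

1 April 2033 is a Friday, so the first Friday is April 1.
1 October 2033 is a Saturday, so the first Saturday is October 1.
11 March 2033 does not fall between 1 April and 1 October, so daylight saving is not in effect and Orarn is at UTC−11:00.
15:00 Orarn + 11h = 02:00 UTC (rolling into the next day, 12 March 2033).
1 October 2032 is a Friday, so Fridays fall on 1, 8, 15, 22, 29; the last is October 29.
1 March 2033 is a Tuesday, so the first Monday is March 7.
At the standard offset (UTC−01:00), 02:00 UTC − 1h = 01:00 Taran Coast standard time.
Daylight saving runs 29 October 2032 – 7 March 2033; the standard-time date in Taran Coast, 12 March 2033, is outside that window, so Taran Coast is on standard time at UTC−01:00.
02:00 UTC − 1h = 01:00 Taran Coast.

01:00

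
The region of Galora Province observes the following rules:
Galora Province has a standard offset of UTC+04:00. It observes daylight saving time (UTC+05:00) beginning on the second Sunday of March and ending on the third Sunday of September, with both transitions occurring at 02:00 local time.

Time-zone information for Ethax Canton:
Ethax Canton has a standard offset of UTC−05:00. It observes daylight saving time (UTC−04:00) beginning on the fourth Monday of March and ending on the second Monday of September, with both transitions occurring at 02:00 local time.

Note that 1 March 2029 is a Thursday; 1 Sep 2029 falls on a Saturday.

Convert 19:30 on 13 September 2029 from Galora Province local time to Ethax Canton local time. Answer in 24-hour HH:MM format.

1 March 2029 is a Thursday, so the first Sunday is March 4 and the second is March 11.
1 September 2029 is a Saturday, so the first Sunday is September 2 and the third is September 16.
13 September 2029 falls between 11 March and 16 September, so daylight saving is in effect and Galora Province is at UTC+05:00.
19:30 Galora Province − 5h = 14:30 UTC.
1 March 2029 is a Thursday, so the first Monday is March 5 and the fourth is March 26.
1 September 2029 is a Saturday, so the first Monday is September 3 and the second is September 10.
At the standard offset (UTC−05:00), 14:30 UTC − 5h = 09:30 Ethax Canton standard time.
The standard-time date in Ethax Canton, 13 September 2029, is outside the daylight-saving period (26 March – 10 September), so Ethax Canton is on standard time, UTC−05:00.
14:30 UTC − 5h = 09:30 Ethax Canton.

09:30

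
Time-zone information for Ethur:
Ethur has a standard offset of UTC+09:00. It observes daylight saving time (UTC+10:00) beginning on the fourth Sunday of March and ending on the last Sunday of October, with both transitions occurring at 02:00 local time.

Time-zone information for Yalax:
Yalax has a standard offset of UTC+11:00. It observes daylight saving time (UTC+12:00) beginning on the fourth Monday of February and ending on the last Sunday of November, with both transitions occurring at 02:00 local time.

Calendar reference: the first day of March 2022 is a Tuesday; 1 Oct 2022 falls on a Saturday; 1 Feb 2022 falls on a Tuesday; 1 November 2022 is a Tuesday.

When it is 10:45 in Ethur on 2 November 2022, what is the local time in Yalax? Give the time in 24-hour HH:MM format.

13:45

1 March 2022 is a Tuesday, so the first Sunday is March 6 and the fourth is March 27.
1 October 2022 is a Saturday, so Sundays fall on 2, 9, 16, 23, 30; the last is October 30.
2 November 2022 is outside the daylight-saving period (27 March – 30 October), so Ethur is on standard time, UTC+09:00.
10:45 Ethur − 9h = 01:45 UTC.
1 February 2022 is a Tuesday, so the first Monday is February 7 and the fourth is February 28.
1 November 2022 is a Tuesday, so Sundays fall on 6, 13, 20, 27; the last is November 27.
At the standard offset (UTC+11:00), 01:45 UTC + 11h = 12:45 Yalax standard time.
The standard-time date in Yalax, 2 November 2022, falls between 28 February and 27 November, so daylight saving is in effect and Yalax is at UTC+12:00.
01:45 UTC + 12h = 13:45 Yalax.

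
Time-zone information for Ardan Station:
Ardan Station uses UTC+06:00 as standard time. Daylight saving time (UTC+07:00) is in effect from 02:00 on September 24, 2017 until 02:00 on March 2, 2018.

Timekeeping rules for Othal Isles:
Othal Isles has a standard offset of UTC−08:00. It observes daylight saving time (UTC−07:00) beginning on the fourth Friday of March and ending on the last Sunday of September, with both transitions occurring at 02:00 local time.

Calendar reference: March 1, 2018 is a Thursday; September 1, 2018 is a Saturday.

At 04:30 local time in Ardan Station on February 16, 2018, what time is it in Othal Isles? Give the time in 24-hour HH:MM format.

February 16, 2018 falls between 24 September 2017 and 2 March 2018, so daylight saving is in effect and Ardan Station is at UTC+07:00.
04:30 Ardan Station − 7h = 21:30 UTC (rolling into the previous day, 15 February 2018).
1 March 2018 is a Thursday, so the first Friday is March 2 and the fourth is March 23.
1 September 2018 is a Saturday, so Sundays fall on 2, 9, 16, 23, 30; the last is September 30.
At the standard offset (UTC−08:00), 21:30 UTC − 8h = 13:30 Othal Isles standard time.
Daylight saving runs 23 March – 30 September; the standard-time date in Othal Isles, February 15, 2018, is outside that window, so Othal Isles is on standard time at UTC−08:00.
21:30 UTC − 8h = 13:30 Othal Isles.

13:30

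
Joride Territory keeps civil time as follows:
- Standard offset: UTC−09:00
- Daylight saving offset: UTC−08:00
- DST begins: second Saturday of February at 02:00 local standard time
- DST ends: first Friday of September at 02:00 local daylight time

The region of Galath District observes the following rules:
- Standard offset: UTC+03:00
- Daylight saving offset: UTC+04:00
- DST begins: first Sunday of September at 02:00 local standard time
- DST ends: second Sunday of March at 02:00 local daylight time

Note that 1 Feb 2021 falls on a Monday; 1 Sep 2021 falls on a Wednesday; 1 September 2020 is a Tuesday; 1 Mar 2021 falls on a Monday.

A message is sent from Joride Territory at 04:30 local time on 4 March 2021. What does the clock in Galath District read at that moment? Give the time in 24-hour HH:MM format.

16:30

1 February 2021 is a Monday, so the first Saturday is February 6 and the second is February 13.
1 September 2021 is a Wednesday, so the first Friday is September 3.
4 March 2021 lies within the daylight-saving period (13 February – 3 September), so Joride Territory is on daylight time, UTC−08:00.
04:30 Joride Territory + 8h = 12:30 UTC.
1 September 2020 is a Tuesday, so the first Sunday is September 6.
1 March 2021 is a Monday, so the first Sunday is March 7 and the second is March 14.
At the standard offset (UTC+03:00), 12:30 UTC + 3h = 15:30 Galath District standard time.
The standard-time date in Galath District, 4 March 2021, falls between 6 September 2020 and 14 March 2021, so daylight saving is in effect and Galath District is at UTC+04:00.
12:30 UTC + 4h = 16:30 Galath District.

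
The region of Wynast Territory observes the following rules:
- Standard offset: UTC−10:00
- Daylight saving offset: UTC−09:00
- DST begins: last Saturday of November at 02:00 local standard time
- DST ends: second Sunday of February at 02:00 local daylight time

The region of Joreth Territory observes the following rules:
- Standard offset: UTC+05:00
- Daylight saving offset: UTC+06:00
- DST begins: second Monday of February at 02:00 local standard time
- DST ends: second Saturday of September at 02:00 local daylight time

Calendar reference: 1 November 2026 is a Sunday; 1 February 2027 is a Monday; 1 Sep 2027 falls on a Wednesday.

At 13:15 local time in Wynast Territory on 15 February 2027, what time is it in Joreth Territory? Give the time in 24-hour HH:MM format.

05:15

1 November 2026 is a Sunday, so Saturdays fall on 7, 14, 21, 28; the last is November 28.
1 February 2027 is a Monday, so the first Sunday is February 7 and the second is February 14.
15 February 2027 is outside the daylight-saving period (28 November 2026 – 14 February 2027), so Wynast Territory is on standard time, UTC−10:00.
13:15 Wynast Territory + 10h = 23:15 UTC.
1 February 2027 is a Monday, so the first Monday is February 1 and the second is February 8.
1 September 2027 is a Wednesday, so the first Saturday is September 4 and the second is September 11.
At the standard offset (UTC+05:00), 23:15 UTC + 5h = 04:15 Joreth Territory standard time (rolling into the next day, 16 February 2027).
Daylight saving runs 8 February – 11 September; the standard-time date in Joreth Territory, 16 February 2027, is inside that window, so Joreth Territory is at UTC+06:00.
23:15 UTC + 6h = 05:15 Joreth Territory (rolling into the next day, 16 February 2027).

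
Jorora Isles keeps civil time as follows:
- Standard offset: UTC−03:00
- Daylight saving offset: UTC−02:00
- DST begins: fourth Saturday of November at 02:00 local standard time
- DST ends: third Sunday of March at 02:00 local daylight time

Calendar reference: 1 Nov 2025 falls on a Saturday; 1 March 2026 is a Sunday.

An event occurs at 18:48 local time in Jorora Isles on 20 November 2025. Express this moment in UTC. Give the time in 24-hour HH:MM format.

1 November 2025 is a Saturday, so the first Saturday is November 1 and the fourth is November 22.
1 March 2026 is a Sunday, so the first Sunday is March 1 and the third is March 15.
20 November 2025 does not fall between 22 November 2025 and 15 March 2026, so daylight saving is not in effect and Jorora Isles is at UTC−03:00.
18:48 local + 3h = 21:48 UTC.

21:48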